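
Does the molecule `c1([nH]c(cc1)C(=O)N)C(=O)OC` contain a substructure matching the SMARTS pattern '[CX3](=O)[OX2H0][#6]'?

The pattern [CX3](=O)[OX2H0][#6] describes a carbonyl carbon bonded to an oxygen that is itself bonded to carbon (no H on that O) — an ester.
The molecule carries a methyl-ester group (-C(=O)OCH3), whose atoms satisfy every constraint of the query, so the pattern matches.

Yes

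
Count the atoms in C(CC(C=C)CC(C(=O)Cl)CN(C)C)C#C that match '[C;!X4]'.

5

The query [C;!X4] means: aliphatic carbon that does not have four total connections.
Check the 16 heavy atoms by environment: 8× C (X4) → no; 3× C (X3) → match; 1× N (X3) → no; 1× O (X1) → no; 1× Cl (X1) → no; 2× C (X2) → match.
Summing the matching environments: 3 + 2 = 5 matching atoms.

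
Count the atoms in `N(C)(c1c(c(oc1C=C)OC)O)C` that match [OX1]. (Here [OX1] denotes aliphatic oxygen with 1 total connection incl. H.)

The query [OX1] means: aliphatic oxygen with one total connection — typically a carbonyl =O or an oxide.
Check the 13 heavy atoms by environment: 1× o (aromatic, X2) → no; 4× c (aromatic, X3) → no; 2× O (X2) → no; 3× C (X4) → no; 2× C (X3) → no; 1× N (X3) → no.
No environment satisfies the query, so 0 matching atoms.

0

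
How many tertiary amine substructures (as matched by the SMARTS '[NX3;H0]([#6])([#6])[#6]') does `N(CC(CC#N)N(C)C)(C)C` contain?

2

[NX3;H0]([#6])([#6])[#6] is the SMARTS for a tertiary amine: a trivalent nitrogen with no H, bonded to three carbons.
The molecule carries 2 separate instances of a dimethylamino group (-N(CH3)2) meeting every constraint; each maps to a distinct set of atoms, giving 2 matches.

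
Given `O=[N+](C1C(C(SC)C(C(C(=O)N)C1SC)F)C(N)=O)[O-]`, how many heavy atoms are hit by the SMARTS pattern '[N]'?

3

The query [N] means: uppercase N matches aliphatic (non-aromatic) nitrogen only.
Check the 20 heavy atoms by environment: 10× C → no; 1× F → no; 1× N (charge +1) → match; 1× O (charge -1) → no; 3× O → no; 2× N → match; 2× S → no.
Summing the matching environments: 1 + 2 = 3 matching atoms.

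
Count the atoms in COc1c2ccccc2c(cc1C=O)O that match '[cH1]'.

5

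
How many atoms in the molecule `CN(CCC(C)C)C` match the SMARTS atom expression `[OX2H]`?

0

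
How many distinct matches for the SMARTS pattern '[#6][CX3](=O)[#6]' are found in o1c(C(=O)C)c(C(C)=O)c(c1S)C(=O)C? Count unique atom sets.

[#6][CX3](=O)[#6] is the SMARTS for a ketone: a carbonyl carbon (no H) flanked by two carbons.
The molecule carries 3 separate instances of an acetyl/ketone group (-C(=O)CH3) meeting every constraint; each maps to a distinct set of atoms, giving 3 matches.

3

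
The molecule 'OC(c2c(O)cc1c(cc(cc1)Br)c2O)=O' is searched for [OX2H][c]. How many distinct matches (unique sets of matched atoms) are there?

2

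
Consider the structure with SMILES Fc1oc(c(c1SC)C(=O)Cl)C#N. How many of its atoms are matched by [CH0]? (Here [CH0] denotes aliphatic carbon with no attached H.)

2

The query [CH0] means: aliphatic carbon with no attached hydrogen.
Check the 13 heavy atoms by environment: 1× o (aromatic, H0) → no; 4× c (aromatic, H0) → no; 1× S (H0) → no; 1× C (H3) → no; 2× C (H0) → match; 1× N (H0) → no; 1× O (H0) → no; 1× Cl (H0) → no; 1× F (H0) → no.
That gives 2 matching atoms.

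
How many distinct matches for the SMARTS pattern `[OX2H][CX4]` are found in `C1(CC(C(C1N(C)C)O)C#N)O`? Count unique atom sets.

[OX2H][CX4] is the SMARTS for an aliphatic alcohol: a hydroxyl oxygen bound to an sp3 (X4) carbon.
The molecule carries 2 separate instances of a hydroxyl group (-OH) meeting every constraint; each maps to a distinct set of atoms, giving 2 matches.

2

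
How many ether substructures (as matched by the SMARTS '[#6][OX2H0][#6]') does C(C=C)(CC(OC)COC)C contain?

2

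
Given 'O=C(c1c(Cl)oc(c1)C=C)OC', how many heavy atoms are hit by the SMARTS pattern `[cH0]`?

3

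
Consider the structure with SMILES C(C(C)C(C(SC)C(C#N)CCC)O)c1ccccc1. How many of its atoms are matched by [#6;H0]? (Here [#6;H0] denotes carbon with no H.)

2

The query [#6;H0] means: any carbon with no attached hydrogen.
Check the 20 heavy atoms by environment: 3× C (H2) → no; 4× C (H1) → no; 3× C (H3) → no; 1× c (aromatic, H0) → match; 5× c (aromatic, H1) → no; 1× C (H0) → match; 1× N (H0) → no; 1× O (H1) → no; 1× S (H0) → no.
Summing the matching environments: 1 + 1 = 2 matching atoms.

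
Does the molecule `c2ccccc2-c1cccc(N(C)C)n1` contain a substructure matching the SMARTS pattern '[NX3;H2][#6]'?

The pattern [NX3;H2][#6] describes a trivalent nitrogen with two H attached to carbon — a primary amine.
The closest candidate here is a dimethylamino group (-N(CH3)2), but the nitrogen has H0, not H2. No other fragment satisfies the full query, so there is no match.

No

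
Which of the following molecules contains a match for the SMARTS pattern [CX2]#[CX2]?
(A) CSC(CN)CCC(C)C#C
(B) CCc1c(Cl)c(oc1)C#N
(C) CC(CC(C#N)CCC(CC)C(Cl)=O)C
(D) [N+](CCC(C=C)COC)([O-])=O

[CX2]#[CX2] describes a carbon-carbon triple bond (an alkyne).
(A) contains an ethynyl group (-C#CH), which satisfies every atom and bond constraint.
(B) has a nitrile (-C#N) but the triple bond is C#N, not C#C.
(C) has a nitrile (-C#N) but the triple bond is C#N, not C#C.
(D) has a vinyl group (-CH=CH2) but the C=C is a double bond; both carbons are CX3, not CX2.
So the answer is (A).

A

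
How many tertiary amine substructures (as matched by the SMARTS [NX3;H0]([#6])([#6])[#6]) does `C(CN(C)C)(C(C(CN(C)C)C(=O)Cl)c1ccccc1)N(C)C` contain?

3

[NX3;H0]([#6])([#6])[#6] is the SMARTS for a tertiary amine: a trivalent nitrogen with no H, bonded to three carbons.
The molecule carries 3 separate instances of a dimethylamino group (-N(CH3)2) meeting every constraint; each maps to a distinct set of atoms, giving 3 matches.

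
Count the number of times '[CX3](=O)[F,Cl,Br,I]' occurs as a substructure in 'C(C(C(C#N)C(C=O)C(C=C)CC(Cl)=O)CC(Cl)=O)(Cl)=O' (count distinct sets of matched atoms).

3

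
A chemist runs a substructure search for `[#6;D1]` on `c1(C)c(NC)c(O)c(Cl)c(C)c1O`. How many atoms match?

3

The query [#6;D1] means: carbon bonded to exactly one heavy atom.
Check the 13 heavy atoms by environment: 6× c (aromatic, D3) → no; 3× C (D1) → match; 2× O (D1) → no; 1× N (D2) → no; 1× Cl (D1) → no.
That gives 3 matching atoms.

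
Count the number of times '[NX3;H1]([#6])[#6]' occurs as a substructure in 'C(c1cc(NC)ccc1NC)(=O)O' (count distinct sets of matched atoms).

[NX3;H1]([#6])[#6] is the SMARTS for a secondary amine: a trivalent nitrogen with one H, bonded to two carbons.
The molecule carries 2 separate instances of an N-methylamino group (-NHCH3) meeting every constraint; each maps to a distinct set of atoms, giving 2 matches.

2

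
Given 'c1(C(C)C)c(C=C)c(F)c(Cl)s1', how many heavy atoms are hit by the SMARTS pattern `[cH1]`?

0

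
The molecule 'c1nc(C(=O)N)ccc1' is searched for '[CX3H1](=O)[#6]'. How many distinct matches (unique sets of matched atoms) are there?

0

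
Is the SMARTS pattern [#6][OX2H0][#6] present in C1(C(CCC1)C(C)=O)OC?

Yes

The pattern [#6][OX2H0][#6] describes an aliphatic oxygen bridging two carbons with no H on the oxygen — an ether.
The molecule carries a methoxy ether (-OCH3), whose atoms satisfy every constraint of the query, so the pattern matches.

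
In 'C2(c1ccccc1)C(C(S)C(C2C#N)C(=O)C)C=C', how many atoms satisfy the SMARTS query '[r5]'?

5

The query [r5] means: r5 matches atoms in a five-membered ring.
Check the 19 heavy atoms by environment: 5× C (in 5-ring) → match; 1× S (acyclic) → no; 5× C (acyclic) → no; 1× N (acyclic) → no; 1× O (acyclic) → no; 6× c (aromatic, in 6-ring) → no.
That gives 5 matching atoms.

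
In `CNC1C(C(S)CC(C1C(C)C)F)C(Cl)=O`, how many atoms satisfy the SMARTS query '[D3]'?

The query [D3] means: atom with exactly three heavy-atom neighbours.
Check the 16 heavy atoms by environment: 7× C (D3) → match; 1× C (D2) → no; 3× C (D1) → no; 1× S (D1) → no; 1× F (D1) → no; 1× N (D2) → no; 1× O (D1) → no; 1× Cl (D1) → no.
That gives 7 matching atoms.

7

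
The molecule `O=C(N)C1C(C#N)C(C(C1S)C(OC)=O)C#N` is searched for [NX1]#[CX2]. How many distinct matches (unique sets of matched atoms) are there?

2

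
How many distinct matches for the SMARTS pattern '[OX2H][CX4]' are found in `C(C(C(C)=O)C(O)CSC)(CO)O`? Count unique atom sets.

[OX2H][CX4] is the SMARTS for an aliphatic alcohol: a hydroxyl oxygen bound to an sp3 (X4) carbon.
The molecule carries 3 separate instances of a hydroxyl group (-OH) meeting every constraint; each maps to a distinct set of atoms, giving 3 matches.

3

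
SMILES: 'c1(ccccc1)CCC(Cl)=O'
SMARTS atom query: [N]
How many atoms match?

The query [N] means: uppercase N matches aliphatic (non-aromatic) nitrogen only.
Check the 11 heavy atoms by environment: 3× C → no; 1× O → no; 1× Cl → no; 6× c (aromatic) → no.
No environment satisfies the query, so 0 matching atoms.

0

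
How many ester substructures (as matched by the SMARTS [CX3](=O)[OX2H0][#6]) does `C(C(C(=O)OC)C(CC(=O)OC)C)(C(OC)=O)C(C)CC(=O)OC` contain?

4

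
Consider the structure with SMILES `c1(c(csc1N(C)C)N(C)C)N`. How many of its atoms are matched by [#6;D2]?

1

The query [#6;D2] means: any carbon bonded to exactly two heavy atoms.
Check the 12 heavy atoms by environment: 1× s (aromatic, D2) → no; 3× c (aromatic, D3) → no; 1× c (aromatic, D2) → match; 2× N (D3) → no; 4× C (D1) → no; 1× N (D1) → no.
That gives 1 matching atom.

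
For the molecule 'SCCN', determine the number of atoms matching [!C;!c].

The query [!C;!c] means: neither aliphatic nor aromatic carbon — same as [!#6].
Check the 4 heavy atoms by environment: 2× C → no; 1× S → match; 1× N → match.
Summing the matching environments: 1 + 1 = 2 matching atoms.

2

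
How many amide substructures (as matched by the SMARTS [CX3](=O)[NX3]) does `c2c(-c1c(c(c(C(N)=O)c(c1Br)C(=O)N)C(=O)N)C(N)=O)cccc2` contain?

[CX3](=O)[NX3] is the SMARTS for an amide: a carbonyl carbon bonded to a trivalent nitrogen.
The molecule carries 4 separate instances of a primary amide (-C(=O)NH2) meeting every constraint; each maps to a distinct set of atoms, giving 4 matches.

4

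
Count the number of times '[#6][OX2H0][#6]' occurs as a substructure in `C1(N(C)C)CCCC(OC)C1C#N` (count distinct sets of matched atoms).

[#6][OX2H0][#6] is the SMARTS for an ether: an aliphatic oxygen bridging two carbons with no H on the oxygen.
Exactly one fragment in the molecule meets all constraints, giving 1 match.

1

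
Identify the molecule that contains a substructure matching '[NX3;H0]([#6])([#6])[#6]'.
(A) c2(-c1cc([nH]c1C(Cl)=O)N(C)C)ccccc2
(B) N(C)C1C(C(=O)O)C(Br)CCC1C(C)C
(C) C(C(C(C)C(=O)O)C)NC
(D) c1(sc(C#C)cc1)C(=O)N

[NX3;H0]([#6])([#6])[#6] describes a trivalent nitrogen with no H, bonded to three carbons (a tertiary amine).
(A) contains a dimethylamino group (-N(CH3)2), which satisfies every atom and bond constraint.
(B) has an N-methylamino group (-NHCH3) but the nitrogen still has one H (H1), not H0.
(C) has an N-methylamino group (-NHCH3) but the nitrogen still has one H (H1), not H0.
(D) has a primary amide (-C(=O)NH2) but the amide nitrogen has H2 and only one carbon neighbour.
So the answer is (A).

A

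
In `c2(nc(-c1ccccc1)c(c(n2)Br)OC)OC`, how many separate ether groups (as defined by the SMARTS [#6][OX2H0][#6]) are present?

2

[#6][OX2H0][#6] is the SMARTS for an ether: an aliphatic oxygen bridging two carbons with no H on the oxygen.
The molecule carries 2 separate instances of a methoxy ether (-OCH3) meeting every constraint; each maps to a distinct set of atoms, giving 2 matches.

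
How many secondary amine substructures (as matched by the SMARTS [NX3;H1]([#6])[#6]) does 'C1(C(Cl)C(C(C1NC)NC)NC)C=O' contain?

3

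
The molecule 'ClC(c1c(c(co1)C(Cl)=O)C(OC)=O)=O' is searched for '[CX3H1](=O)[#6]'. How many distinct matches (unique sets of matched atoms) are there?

0

[CX3H1](=O)[#6] is the SMARTS for an aldehyde: an sp2 carbon with one H, double-bonded to O and single-bonded to carbon.
The molecule has a methyl-ester group (-C(=O)OCH3), but the carbonyl carbon has H0, not H1; nothing else fits, so there are 0 matches.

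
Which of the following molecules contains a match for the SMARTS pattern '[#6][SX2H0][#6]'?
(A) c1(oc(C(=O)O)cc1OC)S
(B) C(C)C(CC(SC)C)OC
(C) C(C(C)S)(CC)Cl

[#6][SX2H0][#6] describes an aliphatic sulfur bridging two carbons with no H on the sulfur (a thioether).
(A) has a thiol (-SH) but the sulfur has H1, not H0 bridging two carbons.
(B) contains a methylthio ether (-SCH3), which satisfies every atom and bond constraint.
(C) has a thiol (-SH) but the sulfur has H1, not H0 bridging two carbons.
So the answer is (B).

B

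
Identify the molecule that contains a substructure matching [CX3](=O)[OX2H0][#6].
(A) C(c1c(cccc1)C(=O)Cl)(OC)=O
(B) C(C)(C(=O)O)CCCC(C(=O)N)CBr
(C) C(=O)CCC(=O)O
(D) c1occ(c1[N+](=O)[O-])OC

[CX3](=O)[OX2H0][#6] describes a carbonyl carbon bonded to an oxygen that is itself bonded to carbon (no H on that O) (an ester).
(A) contains a methyl-ester group (-C(=O)OCH3), which satisfies every atom and bond constraint.
(B) has a carboxylic acid group (-C(=O)OH) but the singly-bonded O carries H (OX2H1, not H0).
(C) has a carboxylic acid group (-C(=O)OH) but the singly-bonded O carries H (OX2H1, not H0).
(D) has a methoxy ether (-OCH3) but the ether oxygen is not adjacent to a C=O carbon.
So the answer is (A).

A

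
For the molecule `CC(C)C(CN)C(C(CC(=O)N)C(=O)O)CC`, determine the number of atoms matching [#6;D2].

Check the 17 heavy atoms by environment: 3× C (D2) → match; 6× C (D3) → no; 3× O (D1) → no; 2× N (D1) → no; 3× C (D1) → no.
That gives 3 matching atoms.

3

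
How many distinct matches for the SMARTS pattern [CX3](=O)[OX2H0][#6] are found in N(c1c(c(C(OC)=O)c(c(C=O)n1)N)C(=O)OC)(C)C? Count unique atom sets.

2

[CX3](=O)[OX2H0][#6] is the SMARTS for an ester: a carbonyl carbon bonded to an oxygen that is itself bonded to carbon (no H on that O).
The molecule carries 2 separate instances of a methyl-ester group (-C(=O)OCH3) meeting every constraint; each maps to a distinct set of atoms, giving 2 matches.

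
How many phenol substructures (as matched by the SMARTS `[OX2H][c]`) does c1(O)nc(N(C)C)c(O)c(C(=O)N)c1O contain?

3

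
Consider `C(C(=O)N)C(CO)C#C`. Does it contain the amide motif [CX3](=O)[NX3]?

The pattern [CX3](=O)[NX3] describes a carbonyl carbon bonded to a trivalent nitrogen — an amide.
The molecule carries a primary amide (-C(=O)NH2), whose atoms satisfy every constraint of the query, so the pattern matches.

Yes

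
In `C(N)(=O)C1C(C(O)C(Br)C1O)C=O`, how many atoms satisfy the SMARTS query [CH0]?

1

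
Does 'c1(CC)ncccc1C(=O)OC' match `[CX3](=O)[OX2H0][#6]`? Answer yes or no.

The pattern [CX3](=O)[OX2H0][#6] describes a carbonyl carbon bonded to an oxygen that is itself bonded to carbon (no H on that O) — an ester.
The molecule carries a methyl-ester group (-C(=O)OCH3), whose atoms satisfy every constraint of the query, so the pattern matches.

Yes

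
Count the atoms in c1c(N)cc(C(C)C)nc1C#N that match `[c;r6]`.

5

Check the 12 heavy atoms by environment: 1× n (aromatic, in 6-ring) → no; 5× c (aromatic, in 6-ring) → match; 4× C (acyclic) → no; 2× N (acyclic) → no.
That gives 5 matching atoms.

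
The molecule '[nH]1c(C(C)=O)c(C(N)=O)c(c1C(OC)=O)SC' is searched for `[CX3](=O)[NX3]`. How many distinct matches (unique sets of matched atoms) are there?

1

[CX3](=O)[NX3] is the SMARTS for an amide: a carbonyl carbon bonded to a trivalent nitrogen.
Exactly one fragment in the molecule meets all constraints, giving 1 match.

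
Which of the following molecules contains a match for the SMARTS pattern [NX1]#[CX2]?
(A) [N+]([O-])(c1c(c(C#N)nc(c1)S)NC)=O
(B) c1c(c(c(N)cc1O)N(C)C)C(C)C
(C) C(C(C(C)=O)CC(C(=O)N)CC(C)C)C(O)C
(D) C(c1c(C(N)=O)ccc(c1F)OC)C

A

[NX1]#[CX2] describes a nitrogen triple-bonded to a two-connected carbon (a nitrile).
(A) contains a nitrile (-C#N), which satisfies every atom and bond constraint.
(B) has a primary amino group (-NH2) but the nitrogen is NX3 (three connections), not NX1 triple-bonded.
(C) has a primary amide (-C(=O)NH2) but the nitrogen is NX3, not NX1.
(D) has a primary amide (-C(=O)NH2) but the nitrogen is NX3, not NX1.
So the answer is (A).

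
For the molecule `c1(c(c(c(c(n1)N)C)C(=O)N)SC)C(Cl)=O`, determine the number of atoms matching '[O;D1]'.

2

The query [O;D1] means: aliphatic oxygen bonded to exactly one heavy atom.
Check the 16 heavy atoms by environment: 1× n (aromatic, D2) → no; 5× c (aromatic, D3) → no; 2× C (D3) → no; 2× O (D1) → match; 1× Cl (D1) → no; 2× N (D1) → no; 2× C (D1) → no; 1× S (D2) → no.
That gives 2 matching atoms.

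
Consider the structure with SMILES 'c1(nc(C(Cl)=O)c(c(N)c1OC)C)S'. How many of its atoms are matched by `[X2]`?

3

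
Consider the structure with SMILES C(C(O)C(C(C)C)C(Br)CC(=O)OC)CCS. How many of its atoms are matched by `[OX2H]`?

Check the 17 heavy atoms by environment: 4× C (H2, X4) → no; 4× C (H1, X4) → no; 1× O (H1, X2) → match; 1× Br (H0, X1) → no; 3× C (H3, X4) → no; 1× S (H1, X2) → no; 1× C (H0, X3) → no; 1× O (H0, X1) → no; 1× O (H0, X2) → no.
That gives 1 matching atom.

1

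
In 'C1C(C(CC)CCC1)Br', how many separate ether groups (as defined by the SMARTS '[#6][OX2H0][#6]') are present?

0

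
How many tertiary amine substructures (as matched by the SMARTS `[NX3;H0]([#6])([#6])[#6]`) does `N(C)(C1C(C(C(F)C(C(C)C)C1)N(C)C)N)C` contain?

2

[NX3;H0]([#6])([#6])[#6] is the SMARTS for a tertiary amine: a trivalent nitrogen with no H, bonded to three carbons.
The molecule carries 2 separate instances of a dimethylamino group (-N(CH3)2) meeting every constraint; each maps to a distinct set of atoms, giving 2 matches.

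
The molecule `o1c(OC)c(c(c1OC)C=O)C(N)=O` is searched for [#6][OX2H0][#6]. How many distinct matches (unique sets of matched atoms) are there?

2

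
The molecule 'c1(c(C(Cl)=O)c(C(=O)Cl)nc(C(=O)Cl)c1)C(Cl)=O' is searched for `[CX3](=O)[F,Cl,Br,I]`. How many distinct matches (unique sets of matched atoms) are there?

[CX3](=O)[F,Cl,Br,I] is the SMARTS for an acyl halide: a carbonyl carbon bonded to a halogen.
The molecule carries 4 separate instances of an acyl chloride (-C(=O)Cl) meeting every constraint; each maps to a distinct set of atoms, giving 4 matches.

4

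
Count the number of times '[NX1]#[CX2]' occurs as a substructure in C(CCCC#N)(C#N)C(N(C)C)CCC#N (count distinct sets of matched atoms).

3

[NX1]#[CX2] is the SMARTS for a nitrile: a nitrogen triple-bonded to a two-connected carbon.
The molecule carries 3 separate instances of a nitrile (-C#N) meeting every constraint; each maps to a distinct set of atoms, giving 3 matches.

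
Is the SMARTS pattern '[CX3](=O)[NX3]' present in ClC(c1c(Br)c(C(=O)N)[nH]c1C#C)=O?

Yes

The pattern [CX3](=O)[NX3] describes a carbonyl carbon bonded to a trivalent nitrogen — an amide.
The molecule carries a primary amide (-C(=O)NH2), whose atoms satisfy every constraint of the query, so the pattern matches.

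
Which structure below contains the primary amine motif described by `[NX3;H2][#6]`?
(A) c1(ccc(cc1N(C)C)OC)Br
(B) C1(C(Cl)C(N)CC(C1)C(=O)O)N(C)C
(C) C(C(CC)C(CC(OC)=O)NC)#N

[NX3;H2][#6] describes a trivalent nitrogen with two H attached to carbon (a primary amine).
(A) has a dimethylamino group (-N(CH3)2) but the nitrogen has H0, not H2.
(B) contains a primary amino group (-NH2), which satisfies every atom and bond constraint.
(C) has a nitrile (-C#N) but the nitrogen is NX1 (triple-bonded), not NX3 with two H.
So the answer is (B).

B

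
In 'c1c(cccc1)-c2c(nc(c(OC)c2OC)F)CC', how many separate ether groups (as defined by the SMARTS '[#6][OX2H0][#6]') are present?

2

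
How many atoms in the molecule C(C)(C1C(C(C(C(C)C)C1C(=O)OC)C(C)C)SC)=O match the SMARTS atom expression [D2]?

2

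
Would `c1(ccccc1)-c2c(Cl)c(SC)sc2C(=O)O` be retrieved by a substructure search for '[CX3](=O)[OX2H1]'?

Yes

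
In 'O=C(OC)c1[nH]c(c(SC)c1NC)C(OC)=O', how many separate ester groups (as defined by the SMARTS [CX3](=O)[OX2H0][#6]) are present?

2

[CX3](=O)[OX2H0][#6] is the SMARTS for an ester: a carbonyl carbon bonded to an oxygen that is itself bonded to carbon (no H on that O).
The molecule carries 2 separate instances of a methyl-ester group (-C(=O)OCH3) meeting every constraint; each maps to a distinct set of atoms, giving 2 matches.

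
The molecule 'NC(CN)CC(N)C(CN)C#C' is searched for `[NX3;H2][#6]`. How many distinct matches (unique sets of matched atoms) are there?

[NX3;H2][#6] is the SMARTS for a primary amine: a trivalent nitrogen with two H attached to carbon.
The molecule carries 4 separate instances of a primary amino group (-NH2) meeting every constraint; each maps to a distinct set of atoms, giving 4 matches.

4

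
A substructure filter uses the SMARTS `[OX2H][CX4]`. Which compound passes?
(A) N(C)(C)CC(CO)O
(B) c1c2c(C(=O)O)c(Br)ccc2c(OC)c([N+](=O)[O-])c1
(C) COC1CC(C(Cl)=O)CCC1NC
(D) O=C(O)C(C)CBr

[OX2H][CX4] describes a hydroxyl oxygen bound to an sp3 (X4) carbon (an aliphatic alcohol).
(A) contains a hydroxyl group (-OH), which satisfies every atom and bond constraint.
(B) has a carboxylic acid group (-C(=O)OH) but the -OH is on a CX3 carbonyl carbon, not a CX4 carbon.
(C) has a methoxy ether (-OCH3) but the oxygen has H0 (ether), not H1.
(D) has a carboxylic acid group (-C(=O)OH) but the -OH is on a CX3 carbonyl carbon, not a CX4 carbon.
So the answer is (A).

A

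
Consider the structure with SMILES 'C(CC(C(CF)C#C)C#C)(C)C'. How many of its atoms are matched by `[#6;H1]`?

The query [#6;H1] means: any carbon bearing exactly one hydrogen.
Check the 12 heavy atoms by environment: 2× C (H2) → no; 5× C (H1) → match; 2× C (H0) → no; 1× F (H0) → no; 2× C (H3) → no.
That gives 5 matching atoms.

5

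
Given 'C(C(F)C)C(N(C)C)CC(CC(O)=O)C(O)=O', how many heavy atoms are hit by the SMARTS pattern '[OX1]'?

2

Check the 17 heavy atoms by environment: 9× C (X4) → no; 2× C (X3) → no; 2× O (X1) → match; 2× O (X2) → no; 1× F (X1) → no; 1× N (X3) → no.
That gives 2 matching atoms.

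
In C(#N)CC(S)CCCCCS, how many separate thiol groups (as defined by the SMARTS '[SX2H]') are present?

2

[SX2H] is the SMARTS for a thiol: an aliphatic sulfur with two connections, one being H.
The molecule carries 2 separate instances of a thiol (-SH) meeting every constraint; each maps to a distinct set of atoms, giving 2 matches.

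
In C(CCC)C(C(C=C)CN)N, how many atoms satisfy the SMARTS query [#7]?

2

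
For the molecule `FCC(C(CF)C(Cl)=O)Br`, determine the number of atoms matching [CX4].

Check the 10 heavy atoms by environment: 4× C (X4) → match; 2× F (X1) → no; 1× C (X3) → no; 1× O (X1) → no; 1× Cl (X1) → no; 1× Br (X1) → no.
That gives 4 matching atoms.

4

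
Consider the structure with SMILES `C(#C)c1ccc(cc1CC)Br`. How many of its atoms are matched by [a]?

6

The query [a] means: a matches any aromatic atom.
Check the 11 heavy atoms by environment: 6× c (aromatic) → match; 4× C → no; 1× Br → no.
That gives 6 matching atoms.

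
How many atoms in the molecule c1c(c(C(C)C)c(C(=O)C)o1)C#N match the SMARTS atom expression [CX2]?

The query [CX2] means: C with X2: aliphatic carbon with exactly 2 total connections.
Check the 13 heavy atoms by environment: 1× o (aromatic, X2) → no; 4× c (aromatic, X3) → no; 1× C (X3) → no; 1× O (X1) → no; 4× C (X4) → no; 1× C (X2) → match; 1× N (X1) → no.
That gives 1 matching atom.

1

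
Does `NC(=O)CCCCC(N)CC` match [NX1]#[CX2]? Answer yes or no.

No

The pattern [NX1]#[CX2] describes a nitrogen triple-bonded to a two-connected carbon — a nitrile.
The closest candidate here is a primary amide (-C(=O)NH2), but the nitrogen is NX3, not NX1. No other fragment satisfies the full query, so there is no match.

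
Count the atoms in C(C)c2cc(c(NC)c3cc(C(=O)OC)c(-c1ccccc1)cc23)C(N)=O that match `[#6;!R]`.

6

The query [#6;!R] means: carbon not in any ring.
Check the 27 heavy atoms by environment: 16× c (aromatic, in 6-ring) → no; 6× C (acyclic) → match; 3× O (acyclic) → no; 2× N (acyclic) → no.
That gives 6 matching atoms.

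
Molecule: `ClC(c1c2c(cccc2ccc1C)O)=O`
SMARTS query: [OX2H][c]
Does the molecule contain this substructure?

Yes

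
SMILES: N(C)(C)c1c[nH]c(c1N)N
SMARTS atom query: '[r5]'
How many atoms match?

5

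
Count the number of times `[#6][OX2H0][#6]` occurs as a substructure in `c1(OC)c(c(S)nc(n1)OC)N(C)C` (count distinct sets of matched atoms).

2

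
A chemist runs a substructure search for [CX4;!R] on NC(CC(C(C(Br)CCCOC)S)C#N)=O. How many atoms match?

The query [CX4;!R] means: aliphatic carbon with four total connections, not in a ring.
Check the 16 heavy atoms by environment: 8× C (X4, acyclic) → match; 1× Br (X1, acyclic) → no; 1× C (X3, acyclic) → no; 1× O (X1, acyclic) → no; 1× N (X3, acyclic) → no; 1× O (X2, acyclic) → no; 1× C (X2, acyclic) → no; 1× N (X1, acyclic) → no; 1× S (X2, acyclic) → no.
That gives 8 matching atoms.

8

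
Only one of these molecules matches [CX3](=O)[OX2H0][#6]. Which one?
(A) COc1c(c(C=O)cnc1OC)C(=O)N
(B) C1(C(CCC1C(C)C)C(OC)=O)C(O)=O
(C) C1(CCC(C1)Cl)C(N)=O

B

[CX3](=O)[OX2H0][#6] describes a carbonyl carbon bonded to an oxygen that is itself bonded to carbon (no H on that O) (an ester).
(A) has a methoxy ether (-OCH3) but the ether oxygen is not adjacent to a C=O carbon.
(B) contains a methyl-ester group (-C(=O)OCH3), which satisfies every atom and bond constraint.
(C) has a primary amide (-C(=O)NH2) but the carbonyl is bonded to N, not to an O-C linkage.
So the answer is (B).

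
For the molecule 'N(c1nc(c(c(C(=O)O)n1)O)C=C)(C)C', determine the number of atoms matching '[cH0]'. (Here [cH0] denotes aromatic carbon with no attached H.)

The query [cH0] means: aromatic carbon with no attached hydrogen (substituted or ring-fusion).
Check the 15 heavy atoms by environment: 2× n (aromatic, H0) → no; 4× c (aromatic, H0) → match; 1× N (H0) → no; 2× C (H3) → no; 2× O (H1) → no; 1× C (H1) → no; 1× C (H2) → no; 1× C (H0) → no; 1× O (H0) → no.
That gives 4 matching atoms.

4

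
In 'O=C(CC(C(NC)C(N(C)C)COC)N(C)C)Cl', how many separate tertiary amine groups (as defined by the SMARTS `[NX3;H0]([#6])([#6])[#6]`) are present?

2

[NX3;H0]([#6])([#6])[#6] is the SMARTS for a tertiary amine: a trivalent nitrogen with no H, bonded to three carbons.
The molecule carries 2 separate instances of a dimethylamino group (-N(CH3)2) meeting every constraint; each maps to a distinct set of atoms, giving 2 matches.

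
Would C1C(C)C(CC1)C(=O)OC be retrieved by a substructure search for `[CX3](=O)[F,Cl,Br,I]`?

The pattern [CX3](=O)[F,Cl,Br,I] describes a carbonyl carbon bonded to a halogen — an acyl halide.
The closest candidate here is a methyl-ester group (-C(=O)OCH3), but the carbonyl is bonded to -O-C, not to a halogen. No other fragment satisfies the full query, so there is no match.

No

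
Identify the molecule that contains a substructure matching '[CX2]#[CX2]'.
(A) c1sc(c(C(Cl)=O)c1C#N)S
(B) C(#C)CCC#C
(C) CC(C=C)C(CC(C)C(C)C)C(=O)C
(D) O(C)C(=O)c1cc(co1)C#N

B

[CX2]#[CX2] describes a carbon-carbon triple bond (an alkyne).
(A) has a nitrile (-C#N) but the triple bond is C#N, not C#C.
(B) contains an ethynyl group (-C#CH), which satisfies every atom and bond constraint.
(C) has a vinyl group (-CH=CH2) but the C=C is a double bond; both carbons are CX3, not CX2.
(D) has a nitrile (-C#N) but the triple bond is C#N, not C#C.
So the answer is (B).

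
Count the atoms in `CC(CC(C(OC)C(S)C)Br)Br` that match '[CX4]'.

8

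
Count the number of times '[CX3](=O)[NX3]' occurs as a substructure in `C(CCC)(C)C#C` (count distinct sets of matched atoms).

0

[CX3](=O)[NX3] is the SMARTS for an amide: a carbonyl carbon bonded to a trivalent nitrogen.
No fragment in the molecule satisfies every constraint, giving 0 matches.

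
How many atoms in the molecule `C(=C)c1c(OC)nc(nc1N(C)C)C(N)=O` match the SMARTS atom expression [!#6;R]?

2

Check the 16 heavy atoms by environment: 2× n (aromatic, in 6-ring) → match; 4× c (aromatic, in 6-ring) → no; 2× N (acyclic) → no; 6× C (acyclic) → no; 2× O (acyclic) → no.
That gives 2 matching atoms.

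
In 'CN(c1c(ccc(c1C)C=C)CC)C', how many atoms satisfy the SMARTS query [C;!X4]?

2

The query [C;!X4] means: aliphatic carbon that does not have four total connections.
Check the 14 heavy atoms by environment: 6× c (aromatic, X3) → no; 2× C (X3) → match; 5× C (X4) → no; 1× N (X3) → no.
That gives 2 matching atoms.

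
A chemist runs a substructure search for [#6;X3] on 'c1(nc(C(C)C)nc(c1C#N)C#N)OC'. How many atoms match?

4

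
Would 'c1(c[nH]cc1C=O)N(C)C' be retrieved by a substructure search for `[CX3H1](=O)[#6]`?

Yes

The pattern [CX3H1](=O)[#6] describes an sp2 carbon with one H, double-bonded to O and single-bonded to carbon — an aldehyde.
The molecule carries an aldehyde (-CHO), whose atoms satisfy every constraint of the query, so the pattern matches.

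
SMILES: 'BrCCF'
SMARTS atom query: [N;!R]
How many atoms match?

Check the 4 heavy atoms by environment: 2× C (acyclic) → no; 1× Br (acyclic) → no; 1× F (acyclic) → no.
No environment satisfies the query, so 0 matching atoms.

0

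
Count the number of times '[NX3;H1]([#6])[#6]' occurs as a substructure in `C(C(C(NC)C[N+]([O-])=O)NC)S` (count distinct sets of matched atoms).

[NX3;H1]([#6])[#6] is the SMARTS for a secondary amine: a trivalent nitrogen with one H, bonded to two carbons.
The molecule carries 2 separate instances of an N-methylamino group (-NHCH3) meeting every constraint; each maps to a distinct set of atoms, giving 2 matches.

2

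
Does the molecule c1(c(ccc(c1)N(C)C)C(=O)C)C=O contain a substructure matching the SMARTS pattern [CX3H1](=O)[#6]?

The pattern [CX3H1](=O)[#6] describes an sp2 carbon with one H, double-bonded to O and single-bonded to carbon — an aldehyde.
The molecule carries an aldehyde (-CHO), whose atoms satisfy every constraint of the query, so the pattern matches.

Yes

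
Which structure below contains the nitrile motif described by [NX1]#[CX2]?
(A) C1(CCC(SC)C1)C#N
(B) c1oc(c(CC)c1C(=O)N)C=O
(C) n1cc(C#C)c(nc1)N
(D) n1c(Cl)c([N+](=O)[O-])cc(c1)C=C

[NX1]#[CX2] describes a nitrogen triple-bonded to a two-connected carbon (a nitrile).
(A) contains a nitrile (-C#N), which satisfies every atom and bond constraint.
(B) has a primary amide (-C(=O)NH2) but the nitrogen is NX3, not NX1.
(C) has a primary amino group (-NH2) but the nitrogen is NX3 (three connections), not NX1 triple-bonded.
(D) has a nitro group (-[N+](=O)[O-]) but there is no C#N triple bond.
So the answer is (A).

A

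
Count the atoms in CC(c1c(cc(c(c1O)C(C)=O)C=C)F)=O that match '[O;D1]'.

The query [O;D1] means: aliphatic oxygen bonded to exactly one heavy atom.
Check the 16 heavy atoms by environment: 5× c (aromatic, D3) → no; 1× c (aromatic, D2) → no; 1× F (D1) → no; 3× O (D1) → match; 2× C (D3) → no; 3× C (D1) → no; 1× C (D2) → no.
That gives 3 matching atoms.

3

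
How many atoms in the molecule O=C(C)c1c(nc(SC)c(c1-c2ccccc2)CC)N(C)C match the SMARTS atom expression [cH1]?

Check the 22 heavy atoms by environment: 1× n (aromatic, H0) → no; 6× c (aromatic, H0) → no; 1× S (H0) → no; 5× C (H3) → no; 1× N (H0) → no; 5× c (aromatic, H1) → match; 1× C (H0) → no; 1× O (H0) → no; 1× C (H2) → no.
That gives 5 matching atoms.

5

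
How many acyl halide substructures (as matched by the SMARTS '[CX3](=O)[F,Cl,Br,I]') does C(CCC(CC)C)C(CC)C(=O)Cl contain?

1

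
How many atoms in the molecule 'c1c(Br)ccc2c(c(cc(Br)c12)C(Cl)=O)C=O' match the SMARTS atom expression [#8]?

Check the 17 heavy atoms by environment: 10× c (aromatic) → no; 2× Br → no; 2× C → no; 2× O → match; 1× Cl → no.
That gives 2 matching atoms.

2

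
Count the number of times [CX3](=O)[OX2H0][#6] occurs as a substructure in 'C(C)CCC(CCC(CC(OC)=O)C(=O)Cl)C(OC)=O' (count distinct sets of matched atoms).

2

[CX3](=O)[OX2H0][#6] is the SMARTS for an ester: a carbonyl carbon bonded to an oxygen that is itself bonded to carbon (no H on that O).
The molecule carries 2 separate instances of a methyl-ester group (-C(=O)OCH3) meeting every constraint; each maps to a distinct set of atoms, giving 2 matches.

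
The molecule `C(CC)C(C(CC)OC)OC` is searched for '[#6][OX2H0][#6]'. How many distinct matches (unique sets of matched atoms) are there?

[#6][OX2H0][#6] is the SMARTS for an ether: an aliphatic oxygen bridging two carbons with no H on the oxygen.
The molecule carries 2 separate instances of a methoxy ether (-OCH3) meeting every constraint; each maps to a distinct set of atoms, giving 2 matches.

2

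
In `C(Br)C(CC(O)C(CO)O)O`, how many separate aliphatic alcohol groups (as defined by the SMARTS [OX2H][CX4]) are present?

4

[OX2H][CX4] is the SMARTS for an aliphatic alcohol: a hydroxyl oxygen bound to an sp3 (X4) carbon.
The molecule carries 4 separate instances of a hydroxyl group (-OH) meeting every constraint; each maps to a distinct set of atoms, giving 4 matches.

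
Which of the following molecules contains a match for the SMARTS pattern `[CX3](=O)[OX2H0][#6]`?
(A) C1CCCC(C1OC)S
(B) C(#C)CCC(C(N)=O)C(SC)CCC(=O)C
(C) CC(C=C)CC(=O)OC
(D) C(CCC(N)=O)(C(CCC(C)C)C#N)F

C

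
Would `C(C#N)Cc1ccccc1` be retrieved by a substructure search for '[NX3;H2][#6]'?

No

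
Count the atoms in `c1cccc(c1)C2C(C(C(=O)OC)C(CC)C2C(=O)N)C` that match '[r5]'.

5

Check the 21 heavy atoms by environment: 5× C (in 5-ring) → match; 6× C (acyclic) → no; 3× O (acyclic) → no; 1× N (acyclic) → no; 6× c (aromatic, in 6-ring) → no.
That gives 5 matching atoms.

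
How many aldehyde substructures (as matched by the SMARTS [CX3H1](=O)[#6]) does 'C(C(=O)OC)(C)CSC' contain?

0

[CX3H1](=O)[#6] is the SMARTS for an aldehyde: an sp2 carbon with one H, double-bonded to O and single-bonded to carbon.
The molecule has a methyl-ester group (-C(=O)OCH3), but the carbonyl carbon has H0, not H1; nothing else fits, so there are 0 matches.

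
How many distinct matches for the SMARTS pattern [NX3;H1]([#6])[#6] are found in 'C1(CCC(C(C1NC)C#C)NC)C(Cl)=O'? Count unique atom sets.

2

[NX3;H1]([#6])[#6] is the SMARTS for a secondary amine: a trivalent nitrogen with one H, bonded to two carbons.
The molecule carries 2 separate instances of an N-methylamino group (-NHCH3) meeting every constraint; each maps to a distinct set of atoms, giving 2 matches.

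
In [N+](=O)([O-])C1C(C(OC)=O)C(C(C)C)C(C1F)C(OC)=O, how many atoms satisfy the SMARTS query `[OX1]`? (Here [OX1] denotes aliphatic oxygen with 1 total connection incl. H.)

4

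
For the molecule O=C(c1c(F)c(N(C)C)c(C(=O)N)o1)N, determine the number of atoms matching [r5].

5

The query [r5] means: r5 matches atoms in a five-membered ring.
Check the 15 heavy atoms by environment: 1× o (aromatic, in 5-ring) → match; 4× c (aromatic, in 5-ring) → match; 3× N (acyclic) → no; 4× C (acyclic) → no; 1× F (acyclic) → no; 2× O (acyclic) → no.
Summing the matching environments: 1 + 4 = 5 matching atoms.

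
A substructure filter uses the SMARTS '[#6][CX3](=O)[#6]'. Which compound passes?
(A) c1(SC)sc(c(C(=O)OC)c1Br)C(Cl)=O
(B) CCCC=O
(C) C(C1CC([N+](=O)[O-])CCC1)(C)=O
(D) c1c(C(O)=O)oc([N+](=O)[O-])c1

C

[#6][CX3](=O)[#6] describes a carbonyl carbon (no H) flanked by two carbons (a ketone).
(A) has a methyl-ester group (-C(=O)OCH3) but one neighbour of the carbonyl carbon is O, not C.
(B) has an aldehyde (-CHO) but the carbonyl carbon has H1, so it is not flanked by two carbons.
(C) contains an acetyl/ketone group (-C(=O)CH3), which satisfies every atom and bond constraint.
(D) has a carboxylic acid group (-C(=O)OH) but one neighbour of the carbonyl carbon is O, not C.
So the answer is (C).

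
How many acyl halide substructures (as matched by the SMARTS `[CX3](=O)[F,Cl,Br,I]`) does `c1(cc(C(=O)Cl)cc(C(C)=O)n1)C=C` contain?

1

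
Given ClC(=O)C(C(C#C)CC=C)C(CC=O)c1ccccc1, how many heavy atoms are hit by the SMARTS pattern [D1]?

The query [D1] means: atom with exactly one heavy-atom neighbour (degree 1).
Check the 20 heavy atoms by environment: 5× C (D2) → no; 4× C (D3) → no; 2× C (D1) → match; 2× O (D1) → match; 1× Cl (D1) → match; 1× c (aromatic, D3) → no; 5× c (aromatic, D2) → no.
Summing the matching environments: 2 + 2 + 1 = 5 matching atoms.

5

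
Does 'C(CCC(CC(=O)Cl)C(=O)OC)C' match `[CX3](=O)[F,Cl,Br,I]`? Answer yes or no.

Yes

The pattern [CX3](=O)[F,Cl,Br,I] describes a carbonyl carbon bonded to a halogen — an acyl halide.
The molecule carries an acyl chloride (-C(=O)Cl), whose atoms satisfy every constraint of the query, so the pattern matches.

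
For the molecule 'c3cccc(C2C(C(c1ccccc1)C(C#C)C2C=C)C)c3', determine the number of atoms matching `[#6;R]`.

The query [#6;R] means: carbon that is part of a ring.
Check the 22 heavy atoms by environment: 5× C (in 5-ring) → match; 12× c (aromatic, in 6-ring) → match; 5× C (acyclic) → no.
Summing the matching environments: 5 + 12 = 17 matching atoms.

17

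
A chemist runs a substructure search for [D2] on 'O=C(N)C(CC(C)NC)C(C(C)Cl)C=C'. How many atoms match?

3

The query [D2] means: atom with exactly two heavy-atom neighbours.
Check the 15 heavy atoms by environment: 4× C (D1) → no; 5× C (D3) → no; 2× C (D2) → match; 1× N (D2) → match; 1× O (D1) → no; 1× N (D1) → no; 1× Cl (D1) → no.
Summing the matching environments: 2 + 1 = 3 matching atoms.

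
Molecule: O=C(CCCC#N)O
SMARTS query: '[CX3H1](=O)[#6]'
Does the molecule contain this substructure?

No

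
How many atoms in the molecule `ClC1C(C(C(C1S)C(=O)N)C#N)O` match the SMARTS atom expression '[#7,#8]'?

4

The query [#7,#8] means: nitrogen or oxygen (comma = OR).
Check the 13 heavy atoms by environment: 7× C → no; 1× Cl → no; 2× O → match; 2× N → match; 1× S → no.
Summing the matching environments: 2 + 2 = 4 matching atoms.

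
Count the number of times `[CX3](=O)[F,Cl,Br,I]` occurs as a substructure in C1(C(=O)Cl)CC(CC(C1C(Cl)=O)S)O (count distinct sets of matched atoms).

2

[CX3](=O)[F,Cl,Br,I] is the SMARTS for an acyl halide: a carbonyl carbon bonded to a halogen.
The molecule carries 2 separate instances of an acyl chloride (-C(=O)Cl) meeting every constraint; each maps to a distinct set of atoms, giving 2 matches.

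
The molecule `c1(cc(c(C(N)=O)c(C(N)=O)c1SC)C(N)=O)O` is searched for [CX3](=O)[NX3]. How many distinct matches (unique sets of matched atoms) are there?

3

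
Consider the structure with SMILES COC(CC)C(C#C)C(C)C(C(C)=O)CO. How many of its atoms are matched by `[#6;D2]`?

Check the 16 heavy atoms by environment: 5× C (D1) → no; 3× C (D2) → match; 5× C (D3) → no; 2× O (D1) → no; 1× O (D2) → no.
That gives 3 matching atoms.

3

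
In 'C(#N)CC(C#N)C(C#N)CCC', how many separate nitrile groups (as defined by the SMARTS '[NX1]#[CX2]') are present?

[NX1]#[CX2] is the SMARTS for a nitrile: a nitrogen triple-bonded to a two-connected carbon.
The molecule carries 3 separate instances of a nitrile (-C#N) meeting every constraint; each maps to a distinct set of atoms, giving 3 matches.

3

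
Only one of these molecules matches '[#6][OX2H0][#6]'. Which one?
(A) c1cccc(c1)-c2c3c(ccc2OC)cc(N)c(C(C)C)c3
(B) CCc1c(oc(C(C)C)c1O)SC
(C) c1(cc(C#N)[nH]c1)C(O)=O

[#6][OX2H0][#6] describes an aliphatic oxygen bridging two carbons with no H on the oxygen (an ether).
(A) contains a methoxy ether (-OCH3), which satisfies every atom and bond constraint.
(B) has a hydroxyl group (-OH) but the oxygen has H1, not H0 bridging two carbons.
(C) has a carboxylic acid group (-C(=O)OH) but the -OH oxygen has H1; the =O is OX1, not OX2.
So the answer is (A).

A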